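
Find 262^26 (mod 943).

98

Using repeated squaring:
26 in binary is 11010, i.e. 26 = 16 + 8 + 2.
262^1 ≡ 262 (mod 943)
262^2 ≡ 262^2 = 68644 ≡ 748 (mod 943)
262^4 ≡ 748^2 = 559504 ≡ 305 (mod 943)
262^8 ≡ 305^2 = 93025 ≡ 611 (mod 943)
262^16 ≡ 611^2 = 373321 ≡ 836 (mod 943)
262^26 = 262^16 · 262^8 · 262^2 ≡ 836 · 611 · 748 (mod 943).
Accumulate the product:
836 · 611 = 510796 ≡ 633
633 · 748 = 473484 ≡ 98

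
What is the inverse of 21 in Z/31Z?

3

Apply the Euclidean algorithm and back-substitute:
31 = 1·21 + 10
21 = 2·10 + 1
10 = 10·1 + 0
gcd(21, 31) = 1, so the inverse exists.
Back-substitute for 1:
1 = 1·21 − 2·10
  = −2·31 + 3·21
So 21⁻¹ ≡ 3 (mod 31).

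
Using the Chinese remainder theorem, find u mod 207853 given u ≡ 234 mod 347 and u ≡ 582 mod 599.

158119

347⁻¹ mod 599: 347*454 ≡ 1 (mod 599), so 347⁻¹ ≡ 454.
u = 234 + 347*((582 − 234)*454 mod 599) = 234 + 347*455 = 158119.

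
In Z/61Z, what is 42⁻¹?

16

61 = 1×42 + 19
42 = 2×19 + 4
19 = 4×4 + 3
4 = 1×3 + 1
3 = 3×1 + 0
gcd(42, 61) = 1, so the inverse exists.
Bézout: 1 = −11×61 + 16×42.
So 42⁻¹ ≡ 16 (mod 61).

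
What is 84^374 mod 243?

0

By square-and-multiply:
374 in binary is 101110110, i.e. 374 = 256 + 64 + 32 + 16 + 4 + 2.
84^1 ≡ 84 (mod 243)
84^2 ≡ 84^2 = 7056 ≡ 9 (mod 243)
84^4 ≡ 9^2 = 81 (mod 243)
84^8 ≡ 81^2 = 6561 ≡ 0 (mod 243)
84^16 ≡ 0^2 = 0 (mod 243)
84^32 ≡ 0^2 = 0 (mod 243)
84^64 ≡ 0^2 = 0 (mod 243)
84^128 ≡ 0^2 = 0 (mod 243)
84^256 ≡ 0^2 = 0 (mod 243)
84^374 = 84^256 · 84^64 · 84^32 · 84^16 · 84^4 · 84^2 ≡ 0 · 0 · 0 · 0 · 81 · 9 (mod 243).
Accumulate the product:
0 · 0 = 0
0 · 0 = 0
0 · 0 = 0
0 · 81 = 0
0 · 9 = 0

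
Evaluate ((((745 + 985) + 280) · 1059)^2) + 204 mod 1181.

745 + 985 = 1730 ≡ 549 (mod 1181)
549 + 280 = 829
829 · 1059 = 877911 ≡ 428 (mod 1181)
(428)^2 ≡ 129 (mod 1181)
129 + 204 = 333

333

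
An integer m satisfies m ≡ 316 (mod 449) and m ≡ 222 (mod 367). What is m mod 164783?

152527

449⁻¹ mod 367: 449*94 ≡ 1 (mod 367), so 449⁻¹ ≡ 94.
m = 316 + 449*((222 − 316)*94 mod 367) = 316 + 449*339 = 152527.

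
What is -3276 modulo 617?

426

-3276 = -6×617 + 426, so -3276 ≡ 426 (mod 617).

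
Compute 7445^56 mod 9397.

Using repeated squaring:
56 in binary is 111000, i.e. 56 = 32 + 16 + 8.
7445^1 ≡ 7445 (mod 9397)
7445^2 ≡ 7445^2 = 55428025 ≡ 4519 (mod 9397)
7445^4 ≡ 4519^2 = 20421361 ≡ 1680 (mod 9397)
7445^8 ≡ 1680^2 = 2822400 ≡ 3300 (mod 9397)
7445^16 ≡ 3300^2 = 10890000 ≡ 8274 (mod 9397)
7445^32 ≡ 8274^2 = 68459076 ≡ 1931 (mod 9397)
7445^56 = 7445^32 · 7445^16 · 7445^8 ≡ 1931 · 8274 · 3300 (mod 9397).
Accumulate the product:
1931 · 8274 = 15977094 ≡ 2194
2194 · 3300 = 7240200 ≡ 4510

4510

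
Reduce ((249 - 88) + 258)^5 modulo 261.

249 - 88 = 161
161 + 258 = 419 ≡ 158 (mod 261)
(158)^5 ≡ 209 (mod 261)

209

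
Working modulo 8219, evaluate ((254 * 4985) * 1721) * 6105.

3051

254 * 4985 = 1266190 ≡ 464 (mod 8219)
464 * 1721 = 798544 ≡ 1301 (mod 8219)
1301 * 6105 = 7942605 ≡ 3051 (mod 8219)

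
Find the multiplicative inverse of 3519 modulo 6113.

Run the extended Euclidean algorithm:
6113 = 1·3519 + 2594
3519 = 1·2594 + 925
2594 = 2·925 + 744
925 = 1·744 + 181
744 = 4·181 + 20
181 = 9·20 + 1
20 = 20·1 + 0
gcd(3519, 6113) = 1, so the inverse exists.
Back-substitute for 1:
1 = 1·181 − 9·20
  = −9·744 + 37·181
  = 37·925 − 46·744
  = −46·2594 + 129·925
  = 129·3519 − 175·2594
  = −175·6113 + 304·3519
So 3519⁻¹ ≡ 304 (mod 6113).

304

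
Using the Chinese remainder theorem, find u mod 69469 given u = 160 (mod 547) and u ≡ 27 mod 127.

42826

547⁻¹ mod 127: 547*114 ≡ 1 (mod 127), so 547⁻¹ ≡ 114.
u = 160 + 547*((27 − 160)*114 mod 127) = 160 + 547*78 = 42826.
Check: 42826 mod 547 = 160, 42826 mod 127 = 27. ✓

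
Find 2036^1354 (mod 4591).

1354 in binary is 10101001010, i.e. 1354 = 1024 + 256 + 64 + 8 + 2.
2036^1 ≡ 2036 (mod 4591)
2036^2 ≡ 2036^2 = 4145296 ≡ 4214 (mod 4591)
2036^4 ≡ 4214^2 = 17757796 ≡ 4399 (mod 4591)
2036^8 ≡ 4399^2 = 19351201 ≡ 136 (mod 4591)
2036^16 ≡ 136^2 = 18496 ≡ 132 (mod 4591)
2036^32 ≡ 132^2 = 17424 ≡ 3651 (mod 4591)
2036^64 ≡ 3651^2 = 13329801 ≡ 2128 (mod 4591)
2036^128 ≡ 2128^2 = 4528384 ≡ 1658 (mod 4591)
2036^256 ≡ 1658^2 = 2748964 ≡ 3546 (mod 4591)
2036^512 ≡ 3546^2 = 12574116 ≡ 3958 (mod 4591)
2036^1024 ≡ 3958^2 = 15665764 ≡ 1272 (mod 4591)
2036^1354 = 2036^1024 * 2036^256 * 2036^64 * 2036^8 * 2036^2 ≡ 1272 * 3546 * 2128 * 136 * 4214 (mod 4591).
Accumulate the product:
1272 * 3546 = 4510512 ≡ 2150
2150 * 2128 = 4575200 ≡ 2564
2564 * 136 = 348704 ≡ 4379
4379 * 4214 = 18453106 ≡ 1877

1877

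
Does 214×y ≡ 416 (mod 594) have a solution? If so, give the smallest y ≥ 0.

224

gcd(214, 594) = 2, and 2 | 416, so solutions exist.
Divide through by 2: 107×y ≡ 208 mod 297.
107⁻¹ ≡ 161 (mod 297).
y ≡ 161×208 ≡ 224 (mod 297).
The smallest non-negative solution is y = 224.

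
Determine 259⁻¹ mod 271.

271 = 1·259 + 12
259 = 21·12 + 7
12 = 1·7 + 5
7 = 1·5 + 2
5 = 2·2 + 1
2 = 2·1 + 0
gcd(259, 271) = 1, so the inverse exists.
Back-substitute for 1:
1 = 1·5 − 2·2
  = −2·7 + 3·5
  = 3·12 − 5·7
  = −5·259 + 108·12
  = 108·271 − 113·259
So 259⁻¹ ≡ −113 ≡ 158 (mod 271).

158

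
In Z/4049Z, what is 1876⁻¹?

1077

4049 = 2×1876 + 297
1876 = 6×297 + 94
297 = 3×94 + 15
94 = 6×15 + 4
15 = 3×4 + 3
4 = 1×3 + 1
3 = 3×1 + 0
gcd(1876, 4049) = 1, so the inverse exists.
Back-substitute for 1:
1 = 1×4 − 1×3
  = −1×15 + 4×4
  = 4×94 − 25×15
  = −25×297 + 79×94
  = 79×1876 − 499×297
  = −499×4049 + 1077×1876
So 1876⁻¹ ≡ 1077 (mod 4049).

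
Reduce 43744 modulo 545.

144

43744 = 80·545 + 144, so 43744 ≡ 144 (mod 545).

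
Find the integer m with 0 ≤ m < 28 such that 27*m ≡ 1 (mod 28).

28 = 1·27 + 1
27 = 27·1 + 0
gcd(27, 28) = 1, so the inverse exists.
Bézout: 1 = 1·28 − 1·27.
So 27⁻¹ ≡ −1 ≡ 27 (mod 28).

27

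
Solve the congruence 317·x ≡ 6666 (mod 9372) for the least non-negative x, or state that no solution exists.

3894

gcd(317, 9372) = 1, so a unique solution mod 9372 exists.
317⁻¹ ≡ 2513 (mod 9372).
x ≡ 2513·6666 ≡ 3894 (mod 9372).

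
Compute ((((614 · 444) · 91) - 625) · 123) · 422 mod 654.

264

614 · 444 = 272616 ≡ 552 (mod 654)
552 · 91 = 50232 ≡ 528 (mod 654)
528 - 625 = -97 ≡ 557 (mod 654)
557 · 123 = 68511 ≡ 495 (mod 654)
495 · 422 = 208890 ≡ 264 (mod 654)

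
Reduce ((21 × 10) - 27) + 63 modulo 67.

21 × 10 = 210 ≡ 9 (mod 67)
9 - 27 = -18 ≡ 49 (mod 67)
49 + 63 = 112 ≡ 45 (mod 67)

45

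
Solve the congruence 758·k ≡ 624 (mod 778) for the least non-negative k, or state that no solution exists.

gcd(758, 778) = 2, and 2 | 624, so solutions exist.
Divide through by 2: 379·k mod 389 = 312.
379⁻¹ ≡ 350 (mod 389).
k ≡ 350·312 ≡ 280 (mod 389).
The smallest non-negative solution is k = 280.

280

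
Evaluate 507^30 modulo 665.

64

30 in binary is 11110, i.e. 30 = 16 + 8 + 4 + 2.
507^1 ≡ 507 (mod 665)
507^2 ≡ 507^2 = 257049 ≡ 359 (mod 665)
507^4 ≡ 359^2 = 128881 ≡ 536 (mod 665)
507^8 ≡ 536^2 = 287296 ≡ 16 (mod 665)
507^16 ≡ 16^2 = 256 (mod 665)
507^30 = 507^16 * 507^8 * 507^4 * 507^2 ≡ 256 * 16 * 536 * 359 (mod 665).
Accumulate the product:
256 * 16 = 4096 ≡ 106
106 * 536 = 56816 ≡ 291
291 * 359 = 104469 ≡ 64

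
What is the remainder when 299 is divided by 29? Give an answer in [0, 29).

9

299 = 10·29 + 9, so 299 ≡ 9 (mod 29).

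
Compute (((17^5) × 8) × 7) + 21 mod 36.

(17)^5 ≡ 17 (mod 36)
17 × 8 = 136 ≡ 28 (mod 36)
28 × 7 = 196 ≡ 16 (mod 36)
16 + 21 = 37 ≡ 1 (mod 36)

1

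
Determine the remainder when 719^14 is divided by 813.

By square-and-multiply:
14 in binary is 1110, i.e. 14 = 8 + 4 + 2.
719^1 ≡ 719 (mod 813)
719^2 ≡ 719^2 = 516961 ≡ 706 (mod 813)
719^4 ≡ 706^2 = 498436 ≡ 67 (mod 813)
719^8 ≡ 67^2 = 4489 ≡ 424 (mod 813)
719^14 = 719^8 * 719^4 * 719^2 ≡ 424 * 67 * 706 (mod 813).
Accumulate the product:
424 * 67 = 28408 ≡ 766
766 * 706 = 540796 ≡ 151

151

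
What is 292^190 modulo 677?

69

By square-and-multiply:
190 in binary is 10111110, i.e. 190 = 128 + 32 + 16 + 8 + 4 + 2.
292^1 ≡ 292 (mod 677)
292^2 ≡ 292^2 = 85264 ≡ 639 (mod 677)
292^4 ≡ 639^2 = 408321 ≡ 90 (mod 677)
292^8 ≡ 90^2 = 8100 ≡ 653 (mod 677)
292^16 ≡ 653^2 = 426409 ≡ 576 (mod 677)
292^32 ≡ 576^2 = 331776 ≡ 46 (mod 677)
292^64 ≡ 46^2 = 2116 ≡ 85 (mod 677)
292^128 ≡ 85^2 = 7225 ≡ 455 (mod 677)
292^190 = 292^128 * 292^32 * 292^16 * 292^8 * 292^4 * 292^2 ≡ 455 * 46 * 576 * 653 * 90 * 639 (mod 677).
Accumulate the product:
455 * 46 = 20930 ≡ 620
620 * 576 = 357120 ≡ 341
341 * 653 = 222673 ≡ 617
617 * 90 = 55530 ≡ 16
16 * 639 = 10224 ≡ 69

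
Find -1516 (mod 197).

-1516 = -8*197 + 60, so -1516 ≡ 60 (mod 197).

60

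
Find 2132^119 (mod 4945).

Using repeated squaring:
119 in binary is 1110111, i.e. 119 = 64 + 32 + 16 + 4 + 2 + 1.
2132^1 ≡ 2132 (mod 4945)
2132^2 ≡ 2132^2 = 4545424 ≡ 969 (mod 4945)
2132^4 ≡ 969^2 = 938961 ≡ 4356 (mod 4945)
2132^8 ≡ 4356^2 = 18974736 ≡ 771 (mod 4945)
2132^16 ≡ 771^2 = 594441 ≡ 1041 (mod 4945)
2132^32 ≡ 1041^2 = 1083681 ≡ 726 (mod 4945)
2132^64 ≡ 726^2 = 527076 ≡ 2906 (mod 4945)
2132^119 = 2132^64 * 2132^32 * 2132^16 * 2132^4 * 2132^2 * 2132^1 ≡ 2906 * 726 * 1041 * 4356 * 969 * 2132 (mod 4945).
Accumulate the product:
2906 * 726 = 2109756 ≡ 3186
3186 * 1041 = 3316626 ≡ 3476
3476 * 4356 = 15141456 ≡ 4811
4811 * 969 = 4661859 ≡ 3669
3669 * 2132 = 7822308 ≡ 4263

4263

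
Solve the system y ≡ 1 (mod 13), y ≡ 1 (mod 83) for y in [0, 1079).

1

13⁻¹ mod 83: 13·32 ≡ 1 (mod 83), so 13⁻¹ ≡ 32.
y = 1 + 13·((1 − 1)·32 mod 83) = 1 + 13·0 = 1.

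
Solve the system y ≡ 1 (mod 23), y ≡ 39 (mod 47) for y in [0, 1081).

23⁻¹ mod 47: 23·45 ≡ 1 (mod 47), so 23⁻¹ ≡ 45.
y = 1 + 23·((39 − 1)·45 mod 47) = 1 + 23·18 = 415.

415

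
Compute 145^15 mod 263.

93

15 in binary is 1111, i.e. 15 = 8 + 4 + 2 + 1.
145^1 ≡ 145 (mod 263)
145^2 ≡ 145^2 = 21025 ≡ 248 (mod 263)
145^4 ≡ 248^2 = 61504 ≡ 225 (mod 263)
145^8 ≡ 225^2 = 50625 ≡ 129 (mod 263)
145^15 = 145^8 · 145^4 · 145^2 · 145^1 ≡ 129 · 225 · 248 · 145 (mod 263).
Accumulate the product:
129 · 225 = 29025 ≡ 95
95 · 248 = 23560 ≡ 153
153 · 145 = 22185 ≡ 93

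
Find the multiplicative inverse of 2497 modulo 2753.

699

2753 = 1*2497 + 256
2497 = 9*256 + 193
256 = 1*193 + 63
193 = 3*63 + 4
63 = 15*4 + 3
4 = 1*3 + 1
3 = 3*1 + 0
gcd(2497, 2753) = 1, so the inverse exists.
Bézout: 1 = −634*2753 + 699*2497.
So 2497⁻¹ ≡ 699 (mod 2753).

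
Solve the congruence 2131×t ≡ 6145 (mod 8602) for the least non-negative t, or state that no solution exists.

gcd(2131, 8602) = 1, so a unique solution mod 8602 exists.
2131⁻¹ ≡ 2757 (mod 8602).
t ≡ 2757×6145 ≡ 4427 (mod 8602).

4427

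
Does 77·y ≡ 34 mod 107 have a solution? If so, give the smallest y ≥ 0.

6

gcd(77, 107) = 1, so a unique solution mod 107 exists.
77⁻¹ ≡ 82 (mod 107).
y ≡ 82·34 ≡ 6 (mod 107).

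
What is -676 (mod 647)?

618

-676 = -2×647 + 618, so -676 ≡ 618 (mod 647).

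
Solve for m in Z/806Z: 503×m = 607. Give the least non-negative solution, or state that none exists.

131

gcd(503, 806) = 1, so a unique solution mod 806 exists.
503⁻¹ ≡ 133 (mod 806).
m ≡ 133×607 ≡ 131 (mod 806).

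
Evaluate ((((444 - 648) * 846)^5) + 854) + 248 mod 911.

444 - 648 = -204 ≡ 707 (mod 911)
707 * 846 = 598122 ≡ 506 (mod 911)
(506)^5 ≡ 686 (mod 911)
686 + 854 = 1540 ≡ 629 (mod 911)
629 + 248 = 877

877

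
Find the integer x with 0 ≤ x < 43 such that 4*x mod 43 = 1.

Apply the Euclidean algorithm and back-substitute:
43 = 10×4 + 3
4 = 1×3 + 1
3 = 3×1 + 0
gcd(4, 43) = 1, so the inverse exists.
Back-substitute for 1:
1 = 1×4 − 1×3
  = −1×43 + 11×4
So 4⁻¹ ≡ 11 (mod 43).

11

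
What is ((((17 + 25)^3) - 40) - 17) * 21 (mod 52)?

17 + 25 = 42
(42)^3 ≡ 40 (mod 52)
40 - 40 = 0
0 - 17 = -17 ≡ 35 (mod 52)
35 * 21 = 735 ≡ 7 (mod 52)

7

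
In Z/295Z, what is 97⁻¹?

295 = 3*97 + 4
97 = 24*4 + 1
4 = 4*1 + 0
gcd(97, 295) = 1, so the inverse exists.
Bézout: 1 = −24*295 + 73*97.
So 97⁻¹ ≡ 73 (mod 295).

73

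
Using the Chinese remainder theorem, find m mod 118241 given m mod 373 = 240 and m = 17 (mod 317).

5089

373⁻¹ mod 317: 373×17 ≡ 1 (mod 317), so 373⁻¹ ≡ 17.
m = 240 + 373×((17 − 240)×17 mod 317) = 240 + 373×13 = 5089.
Check: 5089 mod 373 = 240, 5089 mod 317 = 17. ✓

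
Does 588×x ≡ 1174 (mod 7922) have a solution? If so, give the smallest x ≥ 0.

743

gcd(588, 7922) = 2, and 2 | 1174, so solutions exist.
Divide through by 2: 294×x ≡ 587 (mod 3961).
294⁻¹ ≡ 3220 (mod 3961).
x ≡ 3220×587 ≡ 743 (mod 3961).
The smallest non-negative solution is x = 743.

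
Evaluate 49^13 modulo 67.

Compute successive squares:
49^1 ≡ 49 (mod 67)
49^2 ≡ 49^2 = 2401 ≡ 56 (mod 67)
49^4 ≡ 56^2 = 3136 ≡ 54 (mod 67)
49^8 ≡ 54^2 = 2916 ≡ 35 (mod 67)
49^13 = 49^8 * 49^4 * 49^1 ≡ 35 * 54 * 49 (mod 67).
Accumulate the product:
35 * 54 = 1890 ≡ 14
14 * 49 = 686 ≡ 16

16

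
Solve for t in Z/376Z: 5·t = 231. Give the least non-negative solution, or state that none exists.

347

gcd(5, 376) = 1, so a unique solution mod 376 exists.
5⁻¹ ≡ 301 (mod 376).
t ≡ 301·231 ≡ 347 (mod 376).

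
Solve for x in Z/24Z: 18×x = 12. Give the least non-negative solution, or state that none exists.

2

gcd(18, 24) = 6, and 6 | 12, so solutions exist.
Divide through by 6: 3×x mod 4 = 2.
3⁻¹ ≡ 3 (mod 4).
x ≡ 3×2 ≡ 2 (mod 4).
The smallest non-negative solution is x = 2.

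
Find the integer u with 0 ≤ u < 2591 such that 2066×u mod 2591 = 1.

1905

Apply the Euclidean algorithm and back-substitute:
2591 = 1*2066 + 525
2066 = 3*525 + 491
525 = 1*491 + 34
491 = 14*34 + 15
34 = 2*15 + 4
15 = 3*4 + 3
4 = 1*3 + 1
3 = 3*1 + 0
gcd(2066, 2591) = 1, so the inverse exists.
Back-substitute for 1:
1 = 1*4 − 1*3
  = −1*15 + 4*4
  = 4*34 − 9*15
  = −9*491 + 130*34
  = 130*525 − 139*491
  = −139*2066 + 547*525
  = 547*2591 − 686*2066
So 2066⁻¹ ≡ −686 ≡ 1905 (mod 2591).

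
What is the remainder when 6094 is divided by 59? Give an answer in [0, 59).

6094 = 103·59 + 17, so 6094 ≡ 17 (mod 59).

17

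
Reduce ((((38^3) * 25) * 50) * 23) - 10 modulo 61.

7

(38)^3 ≡ 33 (mod 61)
33 * 25 = 825 ≡ 32 (mod 61)
32 * 50 = 1600 ≡ 14 (mod 61)
14 * 23 = 322 ≡ 17 (mod 61)
17 - 10 = 7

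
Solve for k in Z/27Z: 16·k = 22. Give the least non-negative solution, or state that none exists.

25

gcd(16, 27) = 1, so a unique solution mod 27 exists.
16⁻¹ ≡ 22 (mod 27).
k ≡ 22·22 ≡ 25 (mod 27).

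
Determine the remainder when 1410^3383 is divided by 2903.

Using repeated squaring:
1410^1 ≡ 1410 (mod 2903)
1410^2 ≡ 1410^2 = 1988100 ≡ 2448 (mod 2903)
1410^4 ≡ 2448^2 = 5992704 ≡ 912 (mod 2903)
1410^8 ≡ 912^2 = 831744 ≡ 1486 (mod 2903)
1410^16 ≡ 1486^2 = 2208196 ≡ 1916 (mod 2903)
1410^32 ≡ 1916^2 = 3671056 ≡ 1664 (mod 2903)
1410^64 ≡ 1664^2 = 2768896 ≡ 2337 (mod 2903)
1410^128 ≡ 2337^2 = 5461569 ≡ 1026 (mod 2903)
1410^256 ≡ 1026^2 = 1052676 ≡ 1790 (mod 2903)
1410^512 ≡ 1790^2 = 3204100 ≡ 2091 (mod 2903)
1410^1024 ≡ 2091^2 = 4372281 ≡ 363 (mod 2903)
1410^2048 ≡ 363^2 = 131769 ≡ 1134 (mod 2903)
1410^3383 = 1410^2048 * 1410^1024 * 1410^256 * 1410^32 * 1410^16 * 1410^4 * 1410^2 * 1410^1 ≡ 1134 * 363 * 1790 * 1664 * 1916 * 912 * 2448 * 1410 (mod 2903).
Accumulate the product:
1134 * 363 = 411642 ≡ 2319
2319 * 1790 = 4151010 ≡ 2623
2623 * 1664 = 4364672 ≡ 1463
1463 * 1916 = 2803108 ≡ 1713
1713 * 912 = 1562256 ≡ 442
442 * 2448 = 1082016 ≡ 2100
2100 * 1410 = 2961000 ≡ 2843

2843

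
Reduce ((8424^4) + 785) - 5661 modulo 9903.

(8424)^4 ≡ 1203 (mod 9903)
1203 + 785 = 1988
1988 - 5661 = -3673 ≡ 6230 (mod 9903)

6230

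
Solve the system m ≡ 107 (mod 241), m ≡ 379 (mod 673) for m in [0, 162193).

29991

241⁻¹ mod 673: 241×525 ≡ 1 (mod 673), so 241⁻¹ ≡ 525.
m = 107 + 241×((379 − 107)×525 mod 673) = 107 + 241×124 = 29991.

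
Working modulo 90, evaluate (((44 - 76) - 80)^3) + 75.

44 - 76 = -32 ≡ 58 (mod 90)
58 - 80 = -22 ≡ 68 (mod 90)
(68)^3 ≡ 62 (mod 90)
62 + 75 = 137 ≡ 47 (mod 90)

47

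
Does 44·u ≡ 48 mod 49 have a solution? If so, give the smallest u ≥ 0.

10

gcd(44, 49) = 1, so a unique solution mod 49 exists.
44⁻¹ ≡ 39 (mod 49).
u ≡ 39·48 ≡ 10 (mod 49).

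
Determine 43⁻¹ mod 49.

By the extended Euclidean algorithm:
49 = 1*43 + 6
43 = 7*6 + 1
6 = 6*1 + 0
gcd(43, 49) = 1, so the inverse exists.
Bézout: 1 = −7*49 + 8*43.
So 43⁻¹ ≡ 8 (mod 49).

8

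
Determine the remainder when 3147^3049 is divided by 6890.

6657

3049 in binary is 101111101001, i.e. 3049 = 2048 + 512 + 256 + 128 + 64 + 32 + 8 + 1.
3147^1 ≡ 3147 (mod 6890)
3147^2 ≡ 3147^2 = 9903609 ≡ 2679 (mod 6890)
3147^4 ≡ 2679^2 = 7177041 ≡ 4551 (mod 6890)
3147^8 ≡ 4551^2 = 20711601 ≡ 261 (mod 6890)
3147^16 ≡ 261^2 = 68121 ≡ 6111 (mod 6890)
3147^32 ≡ 6111^2 = 37344321 ≡ 521 (mod 6890)
3147^64 ≡ 521^2 = 271441 ≡ 2731 (mod 6890)
3147^128 ≡ 2731^2 = 7458361 ≡ 3381 (mod 6890)
3147^256 ≡ 3381^2 = 11431161 ≡ 651 (mod 6890)
3147^512 ≡ 651^2 = 423801 ≡ 3511 (mod 6890)
3147^1024 ≡ 3511^2 = 12327121 ≡ 911 (mod 6890)
3147^2048 ≡ 911^2 = 829921 ≡ 3121 (mod 6890)
3147^3049 = 3147^2048 × 3147^512 × 3147^256 × 3147^128 × 3147^64 × 3147^32 × 3147^8 × 3147^1 ≡ 3121 × 3511 × 651 × 3381 × 2731 × 521 × 261 × 3147 (mod 6890).
Accumulate the product:
3121 × 3511 = 10957831 ≡ 2731
2731 × 651 = 1777881 ≡ 261
261 × 3381 = 882441 ≡ 521
521 × 2731 = 1422851 ≡ 3511
3511 × 521 = 1829231 ≡ 3381
3381 × 261 = 882441 ≡ 521
521 × 3147 = 1639587 ≡ 6657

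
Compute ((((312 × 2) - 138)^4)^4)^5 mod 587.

170

312 × 2 = 624 ≡ 37 (mod 587)
37 - 138 = -101 ≡ 486 (mod 587)
(486)^4 ≡ 563 (mod 587)
(563)^4 ≡ 121 (mod 587)
(121)^5 ≡ 170 (mod 587)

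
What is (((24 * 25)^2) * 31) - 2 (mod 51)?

25

24 * 25 = 600 ≡ 39 (mod 51)
(39)^2 ≡ 42 (mod 51)
42 * 31 = 1302 ≡ 27 (mod 51)
27 - 2 = 25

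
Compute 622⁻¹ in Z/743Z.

350

By the extended Euclidean algorithm:
743 = 1·622 + 121
622 = 5·121 + 17
121 = 7·17 + 2
17 = 8·2 + 1
2 = 2·1 + 0
gcd(622, 743) = 1, so the inverse exists.
Back-substitute for 1:
1 = 1·17 − 8·2
  = −8·121 + 57·17
  = 57·622 − 293·121
  = −293·743 + 350·622
So 622⁻¹ ≡ 350 (mod 743).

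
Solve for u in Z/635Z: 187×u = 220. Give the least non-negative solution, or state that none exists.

300

gcd(187, 635) = 1, so a unique solution mod 635 exists.
187⁻¹ ≡ 163 (mod 635).
u ≡ 163×220 ≡ 300 (mod 635).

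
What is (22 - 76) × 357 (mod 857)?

22 - 76 = -54 ≡ 803 (mod 857)
803 × 357 = 286671 ≡ 433 (mod 857)

433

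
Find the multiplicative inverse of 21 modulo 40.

21

40 = 1·21 + 19
21 = 1·19 + 2
19 = 9·2 + 1
2 = 2·1 + 0
gcd(21, 40) = 1, so the inverse exists.
Back-substitute for 1:
1 = 1·19 − 9·2
  = −9·21 + 10·19
  = 10·40 − 19·21
So 21⁻¹ ≡ −19 ≡ 21 (mod 40).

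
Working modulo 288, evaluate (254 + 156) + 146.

268

254 + 156 = 410 ≡ 122 (mod 288)
122 + 146 = 268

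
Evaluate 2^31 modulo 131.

124

31 in binary is 11111, i.e. 31 = 16 + 8 + 4 + 2 + 1.
2^1 ≡ 2 (mod 131)
2^2 ≡ 2^2 = 4 (mod 131)
2^4 ≡ 4^2 = 16 (mod 131)
2^8 ≡ 16^2 = 256 ≡ 125 (mod 131)
2^16 ≡ 125^2 = 15625 ≡ 36 (mod 131)
2^31 = 2^16 · 2^8 · 2^4 · 2^2 · 2^1 ≡ 36 · 125 · 16 · 4 · 2 (mod 131).
Accumulate the product:
36 · 125 = 4500 ≡ 46
46 · 16 = 736 ≡ 81
81 · 4 = 324 ≡ 62
62 · 2 = 124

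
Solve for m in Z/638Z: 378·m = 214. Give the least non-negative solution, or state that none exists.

gcd(378, 638) = 2, and 2 | 214, so solutions exist.
Divide through by 2: 189·m mod 319 = 107.
189⁻¹ ≡ 292 (mod 319).
m ≡ 292·107 ≡ 301 (mod 319).
The smallest non-negative solution is m = 301.

301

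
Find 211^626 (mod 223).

Using repeated squaring:
211^1 ≡ 211 (mod 223)
211^2 ≡ 211^2 = 44521 ≡ 144 (mod 223)
211^4 ≡ 144^2 = 20736 ≡ 220 (mod 223)
211^8 ≡ 220^2 = 48400 ≡ 9 (mod 223)
211^16 ≡ 9^2 = 81 (mod 223)
211^32 ≡ 81^2 = 6561 ≡ 94 (mod 223)
211^64 ≡ 94^2 = 8836 ≡ 139 (mod 223)
211^128 ≡ 139^2 = 19321 ≡ 143 (mod 223)
211^256 ≡ 143^2 = 20449 ≡ 156 (mod 223)
211^512 ≡ 156^2 = 24336 ≡ 29 (mod 223)
211^626 = 211^512 * 211^64 * 211^32 * 211^16 * 211^2 ≡ 29 * 139 * 94 * 81 * 144 (mod 223).
Accumulate the product:
29 * 139 = 4031 ≡ 17
17 * 94 = 1598 ≡ 37
37 * 81 = 2997 ≡ 98
98 * 144 = 14112 ≡ 63

63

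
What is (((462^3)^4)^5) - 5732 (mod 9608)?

(462)^3 ≡ 4224 (mod 9608)
(4224)^4 ≡ 4792 (mod 9608)
(4792)^5 ≡ 976 (mod 9608)
976 - 5732 = -4756 ≡ 4852 (mod 9608)

4852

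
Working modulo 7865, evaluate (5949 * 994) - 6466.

5949 * 994 = 5913306 ≡ 6691 (mod 7865)
6691 - 6466 = 225

225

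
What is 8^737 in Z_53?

737 in binary is 1011100001, i.e. 737 = 512 + 128 + 64 + 32 + 1.
8^1 ≡ 8 (mod 53)
8^2 ≡ 8^2 = 64 ≡ 11 (mod 53)
8^4 ≡ 11^2 = 121 ≡ 15 (mod 53)
8^8 ≡ 15^2 = 225 ≡ 13 (mod 53)
8^16 ≡ 13^2 = 169 ≡ 10 (mod 53)
8^32 ≡ 10^2 = 100 ≡ 47 (mod 53)
8^64 ≡ 47^2 = 2209 ≡ 36 (mod 53)
8^128 ≡ 36^2 = 1296 ≡ 24 (mod 53)
8^256 ≡ 24^2 = 576 ≡ 46 (mod 53)
8^512 ≡ 46^2 = 2116 ≡ 49 (mod 53)
8^737 = 8^512 * 8^128 * 8^64 * 8^32 * 8^1 ≡ 49 * 24 * 36 * 47 * 8 (mod 53).
Accumulate the product:
49 * 24 = 1176 ≡ 10
10 * 36 = 360 ≡ 42
42 * 47 = 1974 ≡ 13
13 * 8 = 104 ≡ 51

51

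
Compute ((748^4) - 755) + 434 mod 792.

(748)^4 ≡ 352 (mod 792)
352 - 755 = -403 ≡ 389 (mod 792)
389 + 434 = 823 ≡ 31 (mod 792)

31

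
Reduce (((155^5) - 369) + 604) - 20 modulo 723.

634

(155)^5 ≡ 419 (mod 723)
419 - 369 = 50
50 + 604 = 654
654 - 20 = 634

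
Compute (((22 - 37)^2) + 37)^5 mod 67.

22 - 37 = -15 ≡ 52 (mod 67)
(52)^2 ≡ 24 (mod 67)
24 + 37 = 61
(61)^5 ≡ 63 (mod 67)

63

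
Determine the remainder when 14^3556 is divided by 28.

Compute successive squares:
3556 in binary is 110111100100, i.e. 3556 = 2048 + 1024 + 256 + 128 + 64 + 32 + 4.
14^1 ≡ 14 (mod 28)
14^2 ≡ 14^2 = 196 ≡ 0 (mod 28)
14^4 ≡ 0^2 = 0 (mod 28)
14^8 ≡ 0^2 = 0 (mod 28)
14^16 ≡ 0^2 = 0 (mod 28)
14^32 ≡ 0^2 = 0 (mod 28)
14^64 ≡ 0^2 = 0 (mod 28)
14^128 ≡ 0^2 = 0 (mod 28)
14^256 ≡ 0^2 = 0 (mod 28)
14^512 ≡ 0^2 = 0 (mod 28)
14^1024 ≡ 0^2 = 0 (mod 28)
14^2048 ≡ 0^2 = 0 (mod 28)
14^3556 = 14^2048 × 14^1024 × 14^256 × 14^128 × 14^64 × 14^32 × 14^4 ≡ 0 × 0 × 0 × 0 × 0 × 0 × 0 (mod 28).
Accumulate the product:
0 × 0 = 0
0 × 0 = 0
0 × 0 = 0
0 × 0 = 0
0 × 0 = 0
0 × 0 = 0

0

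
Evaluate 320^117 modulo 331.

Using repeated squaring:
117 in binary is 1110101, i.e. 117 = 64 + 32 + 16 + 4 + 1.
320^1 ≡ 320 (mod 331)
320^2 ≡ 320^2 = 102400 ≡ 121 (mod 331)
320^4 ≡ 121^2 = 14641 ≡ 77 (mod 331)
320^8 ≡ 77^2 = 5929 ≡ 302 (mod 331)
320^16 ≡ 302^2 = 91204 ≡ 179 (mod 331)
320^32 ≡ 179^2 = 32041 ≡ 265 (mod 331)
320^64 ≡ 265^2 = 70225 ≡ 53 (mod 331)
320^117 = 320^64 · 320^32 · 320^16 · 320^4 · 320^1 ≡ 53 · 265 · 179 · 77 · 320 (mod 331).
Accumulate the product:
53 · 265 = 14045 ≡ 143
143 · 179 = 25597 ≡ 110
110 · 77 = 8470 ≡ 195
195 · 320 = 62400 ≡ 172

172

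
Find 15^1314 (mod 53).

1314 in binary is 10100100010, i.e. 1314 = 1024 + 256 + 32 + 2.
15^1 ≡ 15 (mod 53)
15^2 ≡ 15^2 = 225 ≡ 13 (mod 53)
15^4 ≡ 13^2 = 169 ≡ 10 (mod 53)
15^8 ≡ 10^2 = 100 ≡ 47 (mod 53)
15^16 ≡ 47^2 = 2209 ≡ 36 (mod 53)
15^32 ≡ 36^2 = 1296 ≡ 24 (mod 53)
15^64 ≡ 24^2 = 576 ≡ 46 (mod 53)
15^128 ≡ 46^2 = 2116 ≡ 49 (mod 53)
15^256 ≡ 49^2 = 2401 ≡ 16 (mod 53)
15^512 ≡ 16^2 = 256 ≡ 44 (mod 53)
15^1024 ≡ 44^2 = 1936 ≡ 28 (mod 53)
15^1314 = 15^1024 × 15^256 × 15^32 × 15^2 ≡ 28 × 16 × 24 × 13 (mod 53).
Accumulate the product:
28 × 16 = 448 ≡ 24
24 × 24 = 576 ≡ 46
46 × 13 = 598 ≡ 15

15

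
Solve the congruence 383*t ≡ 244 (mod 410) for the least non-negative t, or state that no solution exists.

gcd(383, 410) = 1, so a unique solution mod 410 exists.
383⁻¹ ≡ 167 (mod 410).
t ≡ 167*244 ≡ 158 (mod 410).

158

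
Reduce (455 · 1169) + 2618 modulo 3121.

455 · 1169 = 531895 ≡ 1325 (mod 3121)
1325 + 2618 = 3943 ≡ 822 (mod 3121)

822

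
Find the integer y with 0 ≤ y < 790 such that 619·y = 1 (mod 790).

790 = 1*619 + 171
619 = 3*171 + 106
171 = 1*106 + 65
106 = 1*65 + 41
65 = 1*41 + 24
41 = 1*24 + 17
24 = 1*17 + 7
17 = 2*7 + 3
7 = 2*3 + 1
3 = 3*1 + 0
gcd(619, 790) = 1, so the inverse exists.
Back-substitute for 1:
1 = 1*7 − 2*3
  = −2*17 + 5*7
  = 5*24 − 7*17
  = −7*41 + 12*24
  = 12*65 − 19*41
  = −19*106 + 31*65
  = 31*171 − 50*106
  = −50*619 + 181*171
  = 181*790 − 231*619
So 619⁻¹ ≡ −231 ≡ 559 (mod 790).

559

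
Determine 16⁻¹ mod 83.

26

By the extended Euclidean algorithm:
83 = 5*16 + 3
16 = 5*3 + 1
3 = 3*1 + 0
gcd(16, 83) = 1, so the inverse exists.
Back-substitute for 1:
1 = 1*16 − 5*3
  = −5*83 + 26*16
So 16⁻¹ ≡ 26 (mod 83).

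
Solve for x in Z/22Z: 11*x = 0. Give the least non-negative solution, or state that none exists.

gcd(11, 22) = 11, and 11 | 0, so solutions exist.
Divide through by 11: 1*x ≡ 0 mod 2.
1⁻¹ ≡ 1 (mod 2).
x ≡ 1*0 ≡ 0 (mod 2).
The smallest non-negative solution is x = 0.

0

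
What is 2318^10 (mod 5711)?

By square-and-multiply:
2318^1 ≡ 2318 (mod 5711)
2318^2 ≡ 2318^2 = 5373124 ≡ 4784 (mod 5711)
2318^4 ≡ 4784^2 = 22886656 ≡ 2679 (mod 5711)
2318^8 ≡ 2679^2 = 7177041 ≡ 4025 (mod 5711)
2318^10 = 2318^8 * 2318^2 ≡ 4025 * 4784 (mod 5711).
4025 * 4784 = 19255600 ≡ 3819 (mod 5711).

3819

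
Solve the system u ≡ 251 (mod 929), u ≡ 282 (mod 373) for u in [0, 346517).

140530

929⁻¹ mod 373: 929*53 ≡ 1 (mod 373), so 929⁻¹ ≡ 53.
u = 251 + 929*((282 − 251)*53 mod 373) = 251 + 929*151 = 140530.
Check: 140530 mod 929 = 251, 140530 mod 373 = 282. ✓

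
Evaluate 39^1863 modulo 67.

1863 in binary is 11101000111, i.e. 1863 = 1024 + 512 + 256 + 64 + 4 + 2 + 1.
39^1 ≡ 39 (mod 67)
39^2 ≡ 39^2 = 1521 ≡ 47 (mod 67)
39^4 ≡ 47^2 = 2209 ≡ 65 (mod 67)
39^8 ≡ 65^2 = 4225 ≡ 4 (mod 67)
39^16 ≡ 4^2 = 16 (mod 67)
39^32 ≡ 16^2 = 256 ≡ 55 (mod 67)
39^64 ≡ 55^2 = 3025 ≡ 10 (mod 67)
39^128 ≡ 10^2 = 100 ≡ 33 (mod 67)
39^256 ≡ 33^2 = 1089 ≡ 17 (mod 67)
39^512 ≡ 17^2 = 289 ≡ 21 (mod 67)
39^1024 ≡ 21^2 = 441 ≡ 39 (mod 67)
39^1863 = 39^1024 × 39^512 × 39^256 × 39^64 × 39^4 × 39^2 × 39^1 ≡ 39 × 21 × 17 × 10 × 65 × 47 × 39 (mod 67).
Accumulate the product:
39 × 21 = 819 ≡ 15
15 × 17 = 255 ≡ 54
54 × 10 = 540 ≡ 4
4 × 65 = 260 ≡ 59
59 × 47 = 2773 ≡ 26
26 × 39 = 1014 ≡ 9

9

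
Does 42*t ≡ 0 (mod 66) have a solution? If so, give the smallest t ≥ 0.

0

gcd(42, 66) = 6, and 6 | 0, so solutions exist.
Divide through by 6: 7*t = 0 (mod 11).
7⁻¹ ≡ 8 (mod 11).
t ≡ 8*0 ≡ 0 (mod 11).
The smallest non-negative solution is t = 0.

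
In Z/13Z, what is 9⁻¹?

By the extended Euclidean algorithm:
13 = 1·9 + 4
9 = 2·4 + 1
4 = 4·1 + 0
gcd(9, 13) = 1, so the inverse exists.
Bézout: 1 = −2·13 + 3·9.
So 9⁻¹ ≡ 3 (mod 13).

3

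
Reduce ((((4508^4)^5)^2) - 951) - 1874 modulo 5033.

4574

(4508)^4 ≡ 1827 (mod 5033)
(1827)^5 ≡ 504 (mod 5033)
(504)^2 ≡ 2366 (mod 5033)
2366 - 951 = 1415
1415 - 1874 = -459 ≡ 4574 (mod 5033)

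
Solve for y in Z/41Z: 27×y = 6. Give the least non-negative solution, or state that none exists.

23

gcd(27, 41) = 1, so a unique solution mod 41 exists.
27⁻¹ ≡ 38 (mod 41).
y ≡ 38×6 ≡ 23 (mod 41).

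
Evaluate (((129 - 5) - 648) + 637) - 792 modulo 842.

163

129 - 5 = 124
124 - 648 = -524 ≡ 318 (mod 842)
318 + 637 = 955 ≡ 113 (mod 842)
113 - 792 = -679 ≡ 163 (mod 842)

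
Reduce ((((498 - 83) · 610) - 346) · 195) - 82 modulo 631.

498 - 83 = 415
415 · 610 = 253150 ≡ 119 (mod 631)
119 - 346 = -227 ≡ 404 (mod 631)
404 · 195 = 78780 ≡ 536 (mod 631)
536 - 82 = 454

454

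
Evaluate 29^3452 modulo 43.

31

Using repeated squaring:
29^1 ≡ 29 (mod 43)
29^2 ≡ 29^2 = 841 ≡ 24 (mod 43)
29^4 ≡ 24^2 = 576 ≡ 17 (mod 43)
29^8 ≡ 17^2 = 289 ≡ 31 (mod 43)
29^16 ≡ 31^2 = 961 ≡ 15 (mod 43)
29^32 ≡ 15^2 = 225 ≡ 10 (mod 43)
29^64 ≡ 10^2 = 100 ≡ 14 (mod 43)
29^128 ≡ 14^2 = 196 ≡ 24 (mod 43)
29^256 ≡ 24^2 = 576 ≡ 17 (mod 43)
29^512 ≡ 17^2 = 289 ≡ 31 (mod 43)
29^1024 ≡ 31^2 = 961 ≡ 15 (mod 43)
29^2048 ≡ 15^2 = 225 ≡ 10 (mod 43)
29^3452 = 29^2048 * 29^1024 * 29^256 * 29^64 * 29^32 * 29^16 * 29^8 * 29^4 ≡ 10 * 15 * 17 * 14 * 10 * 15 * 31 * 17 (mod 43).
Accumulate the product:
10 * 15 = 150 ≡ 21
21 * 17 = 357 ≡ 13
13 * 14 = 182 ≡ 10
10 * 10 = 100 ≡ 14
14 * 15 = 210 ≡ 38
38 * 31 = 1178 ≡ 17
17 * 17 = 289 ≡ 31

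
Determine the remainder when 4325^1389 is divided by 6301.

By square-and-multiply:
4325^1 ≡ 4325 (mod 6301)
4325^2 ≡ 4325^2 = 18705625 ≡ 4257 (mod 6301)
4325^4 ≡ 4257^2 = 18122049 ≡ 373 (mod 6301)
4325^8 ≡ 373^2 = 139129 ≡ 507 (mod 6301)
4325^16 ≡ 507^2 = 257049 ≡ 5009 (mod 6301)
4325^32 ≡ 5009^2 = 25090081 ≡ 5800 (mod 6301)
4325^64 ≡ 5800^2 = 33640000 ≡ 5262 (mod 6301)
4325^128 ≡ 5262^2 = 27688644 ≡ 2050 (mod 6301)
4325^256 ≡ 2050^2 = 4202500 ≡ 6034 (mod 6301)
4325^512 ≡ 6034^2 = 36409156 ≡ 1978 (mod 6301)
4325^1024 ≡ 1978^2 = 3912484 ≡ 5864 (mod 6301)
4325^1389 = 4325^1024 × 4325^256 × 4325^64 × 4325^32 × 4325^8 × 4325^4 × 4325^1 ≡ 5864 × 6034 × 5262 × 5800 × 507 × 373 × 4325 (mod 6301).
Accumulate the product:
5864 × 6034 = 35383376 ≡ 3261
3261 × 5262 = 17159382 ≡ 1759
1759 × 5800 = 10202200 ≡ 881
881 × 507 = 446667 ≡ 5597
5597 × 373 = 2087681 ≡ 2050
2050 × 4325 = 8866250 ≡ 743

743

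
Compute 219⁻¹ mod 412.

412 = 1·219 + 193
219 = 1·193 + 26
193 = 7·26 + 11
26 = 2·11 + 4
11 = 2·4 + 3
4 = 1·3 + 1
3 = 3·1 + 0
gcd(219, 412) = 1, so the inverse exists.
Back-substitute for 1:
1 = 1·4 − 1·3
  = −1·11 + 3·4
  = 3·26 − 7·11
  = −7·193 + 52·26
  = 52·219 − 59·193
  = −59·412 + 111·219
So 219⁻¹ ≡ 111 (mod 412).

111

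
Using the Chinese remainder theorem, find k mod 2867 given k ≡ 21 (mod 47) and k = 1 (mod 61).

2136

47⁻¹ mod 61: 47*13 ≡ 1 (mod 61), so 47⁻¹ ≡ 13.
k = 21 + 47*((1 − 21)*13 mod 61) = 21 + 47*45 = 2136.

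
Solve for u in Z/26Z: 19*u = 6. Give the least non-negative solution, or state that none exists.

gcd(19, 26) = 1, so a unique solution mod 26 exists.
19⁻¹ ≡ 11 (mod 26).
u ≡ 11*6 ≡ 14 (mod 26).

14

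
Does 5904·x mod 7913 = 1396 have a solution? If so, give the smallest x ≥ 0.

no solution

gcd(5904, 7913) = 41, and 41 does not divide 1396.
So the congruence has no solution.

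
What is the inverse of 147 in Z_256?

155

By the extended Euclidean algorithm:
256 = 1×147 + 109
147 = 1×109 + 38
109 = 2×38 + 33
38 = 1×33 + 5
33 = 6×5 + 3
5 = 1×3 + 2
3 = 1×2 + 1
2 = 2×1 + 0
gcd(147, 256) = 1, so the inverse exists.
Back-substitute for 1:
1 = 1×3 − 1×2
  = −1×5 + 2×3
  = 2×33 − 13×5
  = −13×38 + 15×33
  = 15×109 − 43×38
  = −43×147 + 58×109
  = 58×256 − 101×147
So 147⁻¹ ≡ −101 ≡ 155 (mod 256).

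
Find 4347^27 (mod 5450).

By square-and-multiply:
27 in binary is 11011, i.e. 27 = 16 + 8 + 2 + 1.
4347^1 ≡ 4347 (mod 5450)
4347^2 ≡ 4347^2 = 18896409 ≡ 1259 (mod 5450)
4347^4 ≡ 1259^2 = 1585081 ≡ 4581 (mod 5450)
4347^8 ≡ 4581^2 = 20985561 ≡ 3061 (mod 5450)
4347^16 ≡ 3061^2 = 9369721 ≡ 1171 (mod 5450)
4347^27 = 4347^16 * 4347^8 * 4347^2 * 4347^1 ≡ 1171 * 3061 * 1259 * 4347 (mod 5450).
Accumulate the product:
1171 * 3061 = 3584431 ≡ 3781
3781 * 1259 = 4760279 ≡ 2429
2429 * 4347 = 10558863 ≡ 2213

2213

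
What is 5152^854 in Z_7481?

854 in binary is 1101010110, i.e. 854 = 512 + 256 + 64 + 16 + 4 + 2.
5152^1 ≡ 5152 (mod 7481)
5152^2 ≡ 5152^2 = 26543104 ≡ 516 (mod 7481)
5152^4 ≡ 516^2 = 266256 ≡ 4421 (mod 7481)
5152^8 ≡ 4421^2 = 19545241 ≡ 4869 (mod 7481)
5152^16 ≡ 4869^2 = 23707161 ≡ 7353 (mod 7481)
5152^32 ≡ 7353^2 = 54066609 ≡ 1422 (mod 7481)
5152^64 ≡ 1422^2 = 2022084 ≡ 2214 (mod 7481)
5152^128 ≡ 2214^2 = 4901796 ≡ 1741 (mod 7481)
5152^256 ≡ 1741^2 = 3031081 ≡ 1276 (mod 7481)
5152^512 ≡ 1276^2 = 1628176 ≡ 4799 (mod 7481)
5152^854 = 5152^512 × 5152^256 × 5152^64 × 5152^16 × 5152^4 × 5152^2 ≡ 4799 × 1276 × 2214 × 7353 × 4421 × 516 (mod 7481).
Accumulate the product:
4799 × 1276 = 6123524 ≡ 4066
4066 × 2214 = 9002124 ≡ 2481
2481 × 7353 = 18242793 ≡ 4115
4115 × 4421 = 18192415 ≡ 6104
6104 × 516 = 3149664 ≡ 163

163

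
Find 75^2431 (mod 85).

5

Compute successive squares:
2431 in binary is 100101111111, i.e. 2431 = 2048 + 256 + 64 + 32 + 16 + 8 + 4 + 2 + 1.
75^1 ≡ 75 (mod 85)
75^2 ≡ 75^2 = 5625 ≡ 15 (mod 85)
75^4 ≡ 15^2 = 225 ≡ 55 (mod 85)
75^8 ≡ 55^2 = 3025 ≡ 50 (mod 85)
75^16 ≡ 50^2 = 2500 ≡ 35 (mod 85)
75^32 ≡ 35^2 = 1225 ≡ 35 (mod 85)
75^64 ≡ 35^2 = 1225 ≡ 35 (mod 85)
75^128 ≡ 35^2 = 1225 ≡ 35 (mod 85)
75^256 ≡ 35^2 = 1225 ≡ 35 (mod 85)
75^512 ≡ 35^2 = 1225 ≡ 35 (mod 85)
75^1024 ≡ 35^2 = 1225 ≡ 35 (mod 85)
75^2048 ≡ 35^2 = 1225 ≡ 35 (mod 85)
75^2431 = 75^2048 * 75^256 * 75^64 * 75^32 * 75^16 * 75^8 * 75^4 * 75^2 * 75^1 ≡ 35 * 35 * 35 * 35 * 35 * 50 * 55 * 15 * 75 (mod 85).
Accumulate the product:
35 * 35 = 1225 ≡ 35
35 * 35 = 1225 ≡ 35
35 * 35 = 1225 ≡ 35
35 * 35 = 1225 ≡ 35
35 * 50 = 1750 ≡ 50
50 * 55 = 2750 ≡ 30
30 * 15 = 450 ≡ 25
25 * 75 = 1875 ≡ 5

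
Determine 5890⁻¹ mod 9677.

3626

Run the extended Euclidean algorithm:
9677 = 1×5890 + 3787
5890 = 1×3787 + 2103
3787 = 1×2103 + 1684
2103 = 1×1684 + 419
1684 = 4×419 + 8
419 = 52×8 + 3
8 = 2×3 + 2
3 = 1×2 + 1
2 = 2×1 + 0
gcd(5890, 9677) = 1, so the inverse exists.
Back-substitute for 1:
1 = 1×3 − 1×2
  = −1×8 + 3×3
  = 3×419 − 157×8
  = −157×1684 + 631×419
  = 631×2103 − 788×1684
  = −788×3787 + 1419×2103
  = 1419×5890 − 2207×3787
  = −2207×9677 + 3626×5890
So 5890⁻¹ ≡ 3626 (mod 9677).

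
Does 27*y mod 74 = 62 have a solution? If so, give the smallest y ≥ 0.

16

gcd(27, 74) = 1, so a unique solution mod 74 exists.
27⁻¹ ≡ 11 (mod 74).
y ≡ 11*62 ≡ 16 (mod 74).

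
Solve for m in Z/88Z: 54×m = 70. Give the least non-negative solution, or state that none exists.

gcd(54, 88) = 2, and 2 | 70, so solutions exist.
Divide through by 2: 27×m ≡ 35 mod 44.
27⁻¹ ≡ 31 (mod 44).
m ≡ 31×35 ≡ 29 (mod 44).
The smallest non-negative solution is m = 29.

29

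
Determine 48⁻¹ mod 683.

By the extended Euclidean algorithm:
683 = 14×48 + 11
48 = 4×11 + 4
11 = 2×4 + 3
4 = 1×3 + 1
3 = 3×1 + 0
gcd(48, 683) = 1, so the inverse exists.
Bézout: 1 = −13×683 + 185×48.
So 48⁻¹ ≡ 185 (mod 683).

185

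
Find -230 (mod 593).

363

-230 = -1·593 + 363, so -230 ≡ 363 (mod 593).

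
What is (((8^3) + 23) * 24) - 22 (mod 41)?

26

(8)^3 ≡ 20 (mod 41)
20 + 23 = 43 ≡ 2 (mod 41)
2 * 24 = 48 ≡ 7 (mod 41)
7 - 22 = -15 ≡ 26 (mod 41)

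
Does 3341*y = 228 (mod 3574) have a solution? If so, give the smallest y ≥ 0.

gcd(3341, 3574) = 1, so a unique solution mod 3574 exists.
3341⁻¹ ≡ 905 (mod 3574).
y ≡ 905*228 ≡ 2622 (mod 3574).

2622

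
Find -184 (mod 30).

26

-184 = -7×30 + 26, so -184 ≡ 26 (mod 30).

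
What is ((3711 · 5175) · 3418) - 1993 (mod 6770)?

3711 · 5175 = 19204425 ≡ 4705 (mod 6770)
4705 · 3418 = 16081690 ≡ 2940 (mod 6770)
2940 - 1993 = 947

947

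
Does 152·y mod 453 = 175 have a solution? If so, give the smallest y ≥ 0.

gcd(152, 453) = 1, so a unique solution mod 453 exists.
152⁻¹ ≡ 152 (mod 453).
y ≡ 152·175 ≡ 326 (mod 453).

326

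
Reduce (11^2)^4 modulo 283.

(11)^2 ≡ 121 (mod 283)
(121)^4 ≡ 248 (mod 283)

248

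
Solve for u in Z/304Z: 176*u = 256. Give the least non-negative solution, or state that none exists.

17

gcd(176, 304) = 16, and 16 | 256, so solutions exist.
Divide through by 16: 11*u ≡ 16 mod 19.
11⁻¹ ≡ 7 (mod 19).
u ≡ 7*16 ≡ 17 (mod 19).
The smallest non-negative solution is u = 17.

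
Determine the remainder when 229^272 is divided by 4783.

1338

Compute successive squares:
272 in binary is 100010000, i.e. 272 = 256 + 16.
229^1 ≡ 229 (mod 4783)
229^2 ≡ 229^2 = 52441 ≡ 4611 (mod 4783)
229^4 ≡ 4611^2 = 21261321 ≡ 886 (mod 4783)
229^8 ≡ 886^2 = 784996 ≡ 584 (mod 4783)
229^16 ≡ 584^2 = 341056 ≡ 1463 (mod 4783)
229^32 ≡ 1463^2 = 2140369 ≡ 2368 (mod 4783)
229^64 ≡ 2368^2 = 5607424 ≡ 1748 (mod 4783)
229^128 ≡ 1748^2 = 3055504 ≡ 3950 (mod 4783)
229^256 ≡ 3950^2 = 15602500 ≡ 354 (mod 4783)
229^272 = 229^256 × 229^16 ≡ 354 × 1463 (mod 4783).
354 × 1463 = 517902 ≡ 1338 (mod 4783).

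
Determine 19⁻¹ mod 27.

By the extended Euclidean algorithm:
27 = 1·19 + 8
19 = 2·8 + 3
8 = 2·3 + 2
3 = 1·2 + 1
2 = 2·1 + 0
gcd(19, 27) = 1, so the inverse exists.
Bézout: 1 = −7·27 + 10·19.
So 19⁻¹ ≡ 10 (mod 27).

10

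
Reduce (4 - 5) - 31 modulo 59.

4 - 5 = -1 ≡ 58 (mod 59)
58 - 31 = 27

27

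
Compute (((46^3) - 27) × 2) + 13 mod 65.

21

(46)^3 ≡ 31 (mod 65)
31 - 27 = 4
4 × 2 = 8
8 + 13 = 21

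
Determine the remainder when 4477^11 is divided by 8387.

5084

Compute successive squares:
11 in binary is 1011, i.e. 11 = 8 + 2 + 1.
4477^1 ≡ 4477 (mod 8387)
4477^2 ≡ 4477^2 = 20043529 ≡ 6986 (mod 8387)
4477^4 ≡ 6986^2 = 48804196 ≡ 243 (mod 8387)
4477^8 ≡ 243^2 = 59049 ≡ 340 (mod 8387)
4477^11 = 4477^8 × 4477^2 × 4477^1 ≡ 340 × 6986 × 4477 (mod 8387).
Accumulate the product:
340 × 6986 = 2375240 ≡ 1719
1719 × 4477 = 7695963 ≡ 5084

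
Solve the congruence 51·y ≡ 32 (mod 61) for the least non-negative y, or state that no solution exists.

gcd(51, 61) = 1, so a unique solution mod 61 exists.
51⁻¹ ≡ 6 (mod 61).
y ≡ 6·32 ≡ 9 (mod 61).

9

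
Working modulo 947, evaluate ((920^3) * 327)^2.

(920)^3 ≡ 204 (mod 947)
204 * 327 = 66708 ≡ 418 (mod 947)
(418)^2 ≡ 476 (mod 947)

476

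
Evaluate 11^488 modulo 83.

488 in binary is 111101000, i.e. 488 = 256 + 128 + 64 + 32 + 8.
11^1 ≡ 11 (mod 83)
11^2 ≡ 11^2 = 121 ≡ 38 (mod 83)
11^4 ≡ 38^2 = 1444 ≡ 33 (mod 83)
11^8 ≡ 33^2 = 1089 ≡ 10 (mod 83)
11^16 ≡ 10^2 = 100 ≡ 17 (mod 83)
11^32 ≡ 17^2 = 289 ≡ 40 (mod 83)
11^64 ≡ 40^2 = 1600 ≡ 23 (mod 83)
11^128 ≡ 23^2 = 529 ≡ 31 (mod 83)
11^256 ≡ 31^2 = 961 ≡ 48 (mod 83)
11^488 = 11^256 × 11^128 × 11^64 × 11^32 × 11^8 ≡ 48 × 31 × 23 × 40 × 10 (mod 83).
Accumulate the product:
48 × 31 = 1488 ≡ 77
77 × 23 = 1771 ≡ 28
28 × 40 = 1120 ≡ 41
41 × 10 = 410 ≡ 78

78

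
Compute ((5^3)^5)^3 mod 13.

5

(5)^3 ≡ 8 (mod 13)
(8)^5 ≡ 8 (mod 13)
(8)^3 ≡ 5 (mod 13)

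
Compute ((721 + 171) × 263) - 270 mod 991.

721 + 171 = 892
892 × 263 = 234596 ≡ 720 (mod 991)
720 - 270 = 450

450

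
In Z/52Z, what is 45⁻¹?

By the extended Euclidean algorithm:
52 = 1×45 + 7
45 = 6×7 + 3
7 = 2×3 + 1
3 = 3×1 + 0
gcd(45, 52) = 1, so the inverse exists.
Bézout: 1 = 13×52 − 15×45.
So 45⁻¹ ≡ −15 ≡ 37 (mod 52).

37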